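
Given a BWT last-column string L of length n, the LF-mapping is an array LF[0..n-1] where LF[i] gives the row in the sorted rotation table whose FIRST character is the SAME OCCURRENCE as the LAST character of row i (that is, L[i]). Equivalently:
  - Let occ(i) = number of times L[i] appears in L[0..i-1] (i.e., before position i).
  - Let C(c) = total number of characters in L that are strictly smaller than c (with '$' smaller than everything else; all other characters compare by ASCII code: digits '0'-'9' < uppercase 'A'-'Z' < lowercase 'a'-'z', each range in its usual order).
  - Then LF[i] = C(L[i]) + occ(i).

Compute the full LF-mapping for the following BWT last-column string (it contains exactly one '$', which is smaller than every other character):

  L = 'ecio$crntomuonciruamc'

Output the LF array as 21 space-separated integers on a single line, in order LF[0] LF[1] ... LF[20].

Char counts: '$':1, 'a':1, 'c':4, 'e':1, 'i':2, 'm':2, 'n':2, 'o':3, 'r':2, 't':1, 'u':2
C (first-col start): C('$')=0, C('a')=1, C('c')=2, C('e')=6, C('i')=7, C('m')=9, C('n')=11, C('o')=13, C('r')=16, C('t')=18, C('u')=19
L[0]='e': occ=0, LF[0]=C('e')+0=6+0=6
L[1]='c': occ=0, LF[1]=C('c')+0=2+0=2
L[2]='i': occ=0, LF[2]=C('i')+0=7+0=7
L[3]='o': occ=0, LF[3]=C('o')+0=13+0=13
L[4]='$': occ=0, LF[4]=C('$')+0=0+0=0
L[5]='c': occ=1, LF[5]=C('c')+1=2+1=3
L[6]='r': occ=0, LF[6]=C('r')+0=16+0=16
L[7]='n': occ=0, LF[7]=C('n')+0=11+0=11
L[8]='t': occ=0, LF[8]=C('t')+0=18+0=18
L[9]='o': occ=1, LF[9]=C('o')+1=13+1=14
L[10]='m': occ=0, LF[10]=C('m')+0=9+0=9
L[11]='u': occ=0, LF[11]=C('u')+0=19+0=19
L[12]='o': occ=2, LF[12]=C('o')+2=13+2=15
L[13]='n': occ=1, LF[13]=C('n')+1=11+1=12
L[14]='c': occ=2, LF[14]=C('c')+2=2+2=4
L[15]='i': occ=1, LF[15]=C('i')+1=7+1=8
L[16]='r': occ=1, LF[16]=C('r')+1=16+1=17
L[17]='u': occ=1, LF[17]=C('u')+1=19+1=20
L[18]='a': occ=0, LF[18]=C('a')+0=1+0=1
L[19]='m': occ=1, LF[19]=C('m')+1=9+1=10
L[20]='c': occ=3, LF[20]=C('c')+3=2+3=5

Answer: 6 2 7 13 0 3 16 11 18 14 9 19 15 12 4 8 17 20 1 10 5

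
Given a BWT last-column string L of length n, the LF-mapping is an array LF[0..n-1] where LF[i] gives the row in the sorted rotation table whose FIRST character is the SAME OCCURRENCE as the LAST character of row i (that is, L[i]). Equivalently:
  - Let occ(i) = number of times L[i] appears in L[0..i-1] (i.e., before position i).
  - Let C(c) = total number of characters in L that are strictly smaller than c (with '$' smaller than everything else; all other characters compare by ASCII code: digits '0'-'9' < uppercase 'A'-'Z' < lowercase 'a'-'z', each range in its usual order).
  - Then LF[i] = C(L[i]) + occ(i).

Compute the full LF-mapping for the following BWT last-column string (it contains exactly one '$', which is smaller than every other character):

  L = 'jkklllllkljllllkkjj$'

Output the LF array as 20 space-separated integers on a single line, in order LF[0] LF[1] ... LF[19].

Char counts: '$':1, 'j':4, 'k':5, 'l':10
C (first-col start): C('$')=0, C('j')=1, C('k')=5, C('l')=10
L[0]='j': occ=0, LF[0]=C('j')+0=1+0=1
L[1]='k': occ=0, LF[1]=C('k')+0=5+0=5
L[2]='k': occ=1, LF[2]=C('k')+1=5+1=6
L[3]='l': occ=0, LF[3]=C('l')+0=10+0=10
L[4]='l': occ=1, LF[4]=C('l')+1=10+1=11
L[5]='l': occ=2, LF[5]=C('l')+2=10+2=12
L[6]='l': occ=3, LF[6]=C('l')+3=10+3=13
L[7]='l': occ=4, LF[7]=C('l')+4=10+4=14
L[8]='k': occ=2, LF[8]=C('k')+2=5+2=7
L[9]='l': occ=5, LF[9]=C('l')+5=10+5=15
L[10]='j': occ=1, LF[10]=C('j')+1=1+1=2
L[11]='l': occ=6, LF[11]=C('l')+6=10+6=16
L[12]='l': occ=7, LF[12]=C('l')+7=10+7=17
L[13]='l': occ=8, LF[13]=C('l')+8=10+8=18
L[14]='l': occ=9, LF[14]=C('l')+9=10+9=19
L[15]='k': occ=3, LF[15]=C('k')+3=5+3=8
L[16]='k': occ=4, LF[16]=C('k')+4=5+4=9
L[17]='j': occ=2, LF[17]=C('j')+2=1+2=3
L[18]='j': occ=3, LF[18]=C('j')+3=1+3=4
L[19]='$': occ=0, LF[19]=C('$')+0=0+0=0

Answer: 1 5 6 10 11 12 13 14 7 15 2 16 17 18 19 8 9 3 4 0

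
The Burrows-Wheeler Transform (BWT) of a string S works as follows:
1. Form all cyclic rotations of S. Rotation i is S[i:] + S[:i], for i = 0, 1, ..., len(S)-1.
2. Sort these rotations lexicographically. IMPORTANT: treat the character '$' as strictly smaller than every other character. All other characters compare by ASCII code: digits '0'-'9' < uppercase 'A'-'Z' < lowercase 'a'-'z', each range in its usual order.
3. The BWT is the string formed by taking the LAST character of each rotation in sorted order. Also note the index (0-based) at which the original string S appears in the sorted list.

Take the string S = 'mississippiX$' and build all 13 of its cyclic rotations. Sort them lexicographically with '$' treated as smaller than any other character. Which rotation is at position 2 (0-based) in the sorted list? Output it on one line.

All 13 rotations (rotation i = S[i:]+S[:i]):
  rot[0] = mississippiX$
  rot[1] = ississippiX$m
  rot[2] = ssissippiX$mi
  rot[3] = sissippiX$mis
  rot[4] = issippiX$miss
  rot[5] = ssippiX$missi
  rot[6] = sippiX$missis
  rot[7] = ippiX$mississ
  rot[8] = ppiX$mississi
  rot[9] = piX$mississip
  rot[10] = iX$mississipp
  rot[11] = X$mississippi
  rot[12] = $mississippiX
Sorted (with $ < everything):
  sorted[0] = $mississippiX
  sorted[1] = X$mississippi
  sorted[2] = iX$mississipp
  sorted[3] = ippiX$mississ
  sorted[4] = issippiX$miss
  sorted[5] = ississippiX$m
  sorted[6] = mississippiX$
  sorted[7] = piX$mississip
  sorted[8] = ppiX$mississi
  sorted[9] = sippiX$missis
  sorted[10] = sissippiX$mis
  sorted[11] = ssippiX$missi
  sorted[12] = ssissippiX$mi
sorted[2] = iX$mississipp

Answer: iX$mississipp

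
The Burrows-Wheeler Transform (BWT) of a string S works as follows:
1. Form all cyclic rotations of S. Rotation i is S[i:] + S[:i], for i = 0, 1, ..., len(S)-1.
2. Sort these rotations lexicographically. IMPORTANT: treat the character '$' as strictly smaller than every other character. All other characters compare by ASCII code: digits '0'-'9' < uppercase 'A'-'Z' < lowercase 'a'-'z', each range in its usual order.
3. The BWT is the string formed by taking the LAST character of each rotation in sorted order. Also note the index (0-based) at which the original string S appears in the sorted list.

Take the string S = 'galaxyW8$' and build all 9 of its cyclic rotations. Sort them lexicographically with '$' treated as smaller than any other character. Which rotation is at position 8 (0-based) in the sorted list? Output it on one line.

Answer: yW8$galax

Derivation:
All 9 rotations (rotation i = S[i:]+S[:i]):
  rot[0] = galaxyW8$
  rot[1] = alaxyW8$g
  rot[2] = laxyW8$ga
  rot[3] = axyW8$gal
  rot[4] = xyW8$gala
  rot[5] = yW8$galax
  rot[6] = W8$galaxy
  rot[7] = 8$galaxyW
  rot[8] = $galaxyW8
Sorted (with $ < everything):
  sorted[0] = $galaxyW8
  sorted[1] = 8$galaxyW
  sorted[2] = W8$galaxy
  sorted[3] = alaxyW8$g
  sorted[4] = axyW8$gal
  sorted[5] = galaxyW8$
  sorted[6] = laxyW8$ga
  sorted[7] = xyW8$gala
  sorted[8] = yW8$galax
sorted[8] = yW8$galax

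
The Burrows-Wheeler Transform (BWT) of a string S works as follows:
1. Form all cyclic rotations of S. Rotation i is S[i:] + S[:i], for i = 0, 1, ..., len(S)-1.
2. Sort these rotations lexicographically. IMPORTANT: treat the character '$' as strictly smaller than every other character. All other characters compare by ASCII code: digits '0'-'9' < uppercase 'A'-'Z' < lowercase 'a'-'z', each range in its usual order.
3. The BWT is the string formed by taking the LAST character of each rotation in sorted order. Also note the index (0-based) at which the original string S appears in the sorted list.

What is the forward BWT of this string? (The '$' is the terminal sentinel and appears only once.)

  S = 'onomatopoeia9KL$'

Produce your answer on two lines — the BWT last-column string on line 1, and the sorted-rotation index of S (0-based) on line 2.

Answer: La9Kimoeoopn$toa
12

Derivation:
All 16 rotations (rotation i = S[i:]+S[:i]):
  rot[0] = onomatopoeia9KL$
  rot[1] = nomatopoeia9KL$o
  rot[2] = omatopoeia9KL$on
  rot[3] = matopoeia9KL$ono
  rot[4] = atopoeia9KL$onom
  rot[5] = topoeia9KL$onoma
  rot[6] = opoeia9KL$onomat
  rot[7] = poeia9KL$onomato
  rot[8] = oeia9KL$onomatop
  rot[9] = eia9KL$onomatopo
  rot[10] = ia9KL$onomatopoe
  rot[11] = a9KL$onomatopoei
  rot[12] = 9KL$onomatopoeia
  rot[13] = KL$onomatopoeia9
  rot[14] = L$onomatopoeia9K
  rot[15] = $onomatopoeia9KL
Sorted (with $ < everything):
  sorted[0] = $onomatopoeia9KL  (last char: 'L')
  sorted[1] = 9KL$onomatopoeia  (last char: 'a')
  sorted[2] = KL$onomatopoeia9  (last char: '9')
  sorted[3] = L$onomatopoeia9K  (last char: 'K')
  sorted[4] = a9KL$onomatopoei  (last char: 'i')
  sorted[5] = atopoeia9KL$onom  (last char: 'm')
  sorted[6] = eia9KL$onomatopo  (last char: 'o')
  sorted[7] = ia9KL$onomatopoe  (last char: 'e')
  sorted[8] = matopoeia9KL$ono  (last char: 'o')
  sorted[9] = nomatopoeia9KL$o  (last char: 'o')
  sorted[10] = oeia9KL$onomatop  (last char: 'p')
  sorted[11] = omatopoeia9KL$on  (last char: 'n')
  sorted[12] = onomatopoeia9KL$  (last char: '$')
  sorted[13] = opoeia9KL$onomat  (last char: 't')
  sorted[14] = poeia9KL$onomato  (last char: 'o')
  sorted[15] = topoeia9KL$onoma  (last char: 'a')
Last column: La9Kimoeoopn$toa
Original string S is at sorted index 12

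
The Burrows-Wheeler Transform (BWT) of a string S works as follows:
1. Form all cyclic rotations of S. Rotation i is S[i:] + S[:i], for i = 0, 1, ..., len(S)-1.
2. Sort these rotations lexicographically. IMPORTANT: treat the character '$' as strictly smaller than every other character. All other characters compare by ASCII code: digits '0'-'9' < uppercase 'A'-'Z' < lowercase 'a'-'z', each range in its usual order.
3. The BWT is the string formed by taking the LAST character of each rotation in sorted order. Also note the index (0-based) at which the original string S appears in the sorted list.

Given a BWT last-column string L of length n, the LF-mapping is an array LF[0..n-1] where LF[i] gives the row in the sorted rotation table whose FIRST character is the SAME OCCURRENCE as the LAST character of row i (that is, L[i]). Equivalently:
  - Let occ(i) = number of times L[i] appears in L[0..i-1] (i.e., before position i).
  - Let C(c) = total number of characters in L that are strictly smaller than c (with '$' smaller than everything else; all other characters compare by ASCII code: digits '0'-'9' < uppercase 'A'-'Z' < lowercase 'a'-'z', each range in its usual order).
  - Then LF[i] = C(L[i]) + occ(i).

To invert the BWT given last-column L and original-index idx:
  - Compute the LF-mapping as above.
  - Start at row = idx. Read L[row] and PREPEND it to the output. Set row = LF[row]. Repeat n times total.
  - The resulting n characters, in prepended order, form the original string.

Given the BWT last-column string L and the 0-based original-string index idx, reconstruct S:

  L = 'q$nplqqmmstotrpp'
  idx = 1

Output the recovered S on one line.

LF mapping: 9 0 4 6 1 10 11 2 3 13 14 5 15 12 7 8
Walk LF starting at row 1, prepending L[row]:
  step 1: row=1, L[1]='$', prepend. Next row=LF[1]=0
  step 2: row=0, L[0]='q', prepend. Next row=LF[0]=9
  step 3: row=9, L[9]='s', prepend. Next row=LF[9]=13
  step 4: row=13, L[13]='r', prepend. Next row=LF[13]=12
  step 5: row=12, L[12]='t', prepend. Next row=LF[12]=15
  step 6: row=15, L[15]='p', prepend. Next row=LF[15]=8
  step 7: row=8, L[8]='m', prepend. Next row=LF[8]=3
  step 8: row=3, L[3]='p', prepend. Next row=LF[3]=6
  step 9: row=6, L[6]='q', prepend. Next row=LF[6]=11
  step 10: row=11, L[11]='o', prepend. Next row=LF[11]=5
  step 11: row=5, L[5]='q', prepend. Next row=LF[5]=10
  step 12: row=10, L[10]='t', prepend. Next row=LF[10]=14
  step 13: row=14, L[14]='p', prepend. Next row=LF[14]=7
  step 14: row=7, L[7]='m', prepend. Next row=LF[7]=2
  step 15: row=2, L[2]='n', prepend. Next row=LF[2]=4
  step 16: row=4, L[4]='l', prepend. Next row=LF[4]=1
Reversed output: lnmptqoqpmptrsq$

Answer: lnmptqoqpmptrsq$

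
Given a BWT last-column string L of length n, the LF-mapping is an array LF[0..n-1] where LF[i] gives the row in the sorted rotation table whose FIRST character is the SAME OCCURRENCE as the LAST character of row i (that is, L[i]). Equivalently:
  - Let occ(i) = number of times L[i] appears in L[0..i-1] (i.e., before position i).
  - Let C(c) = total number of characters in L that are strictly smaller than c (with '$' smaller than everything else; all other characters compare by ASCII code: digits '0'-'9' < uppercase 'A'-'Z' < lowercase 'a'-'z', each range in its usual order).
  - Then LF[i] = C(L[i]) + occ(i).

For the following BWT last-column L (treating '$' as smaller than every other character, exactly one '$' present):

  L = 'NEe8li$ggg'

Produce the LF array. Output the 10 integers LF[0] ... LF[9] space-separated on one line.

Answer: 3 2 4 1 9 8 0 5 6 7

Derivation:
Char counts: '$':1, '8':1, 'E':1, 'N':1, 'e':1, 'g':3, 'i':1, 'l':1
C (first-col start): C('$')=0, C('8')=1, C('E')=2, C('N')=3, C('e')=4, C('g')=5, C('i')=8, C('l')=9
L[0]='N': occ=0, LF[0]=C('N')+0=3+0=3
L[1]='E': occ=0, LF[1]=C('E')+0=2+0=2
L[2]='e': occ=0, LF[2]=C('e')+0=4+0=4
L[3]='8': occ=0, LF[3]=C('8')+0=1+0=1
L[4]='l': occ=0, LF[4]=C('l')+0=9+0=9
L[5]='i': occ=0, LF[5]=C('i')+0=8+0=8
L[6]='$': occ=0, LF[6]=C('$')+0=0+0=0
L[7]='g': occ=0, LF[7]=C('g')+0=5+0=5
L[8]='g': occ=1, LF[8]=C('g')+1=5+1=6
L[9]='g': occ=2, LF[9]=C('g')+2=5+2=7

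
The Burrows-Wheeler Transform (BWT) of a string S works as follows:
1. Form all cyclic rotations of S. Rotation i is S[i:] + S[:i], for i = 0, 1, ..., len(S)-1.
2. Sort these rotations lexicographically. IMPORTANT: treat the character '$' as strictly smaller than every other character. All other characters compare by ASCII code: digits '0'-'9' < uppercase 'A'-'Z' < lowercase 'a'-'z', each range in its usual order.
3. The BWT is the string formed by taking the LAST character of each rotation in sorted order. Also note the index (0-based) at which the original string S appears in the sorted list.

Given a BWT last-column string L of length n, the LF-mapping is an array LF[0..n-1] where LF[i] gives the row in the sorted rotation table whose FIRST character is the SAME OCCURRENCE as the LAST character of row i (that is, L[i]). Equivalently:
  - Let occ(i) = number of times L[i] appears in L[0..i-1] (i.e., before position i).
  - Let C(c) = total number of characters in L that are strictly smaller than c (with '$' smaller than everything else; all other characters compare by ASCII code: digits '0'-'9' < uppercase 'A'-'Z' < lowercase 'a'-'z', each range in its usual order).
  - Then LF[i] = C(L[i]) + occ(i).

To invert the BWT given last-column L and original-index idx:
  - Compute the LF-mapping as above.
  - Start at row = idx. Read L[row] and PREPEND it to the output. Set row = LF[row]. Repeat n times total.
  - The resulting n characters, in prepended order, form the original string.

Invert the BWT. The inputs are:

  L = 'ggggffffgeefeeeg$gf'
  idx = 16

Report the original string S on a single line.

LF mapping: 12 13 14 15 6 7 8 9 16 1 2 10 3 4 5 17 0 18 11
Walk LF starting at row 16, prepending L[row]:
  step 1: row=16, L[16]='$', prepend. Next row=LF[16]=0
  step 2: row=0, L[0]='g', prepend. Next row=LF[0]=12
  step 3: row=12, L[12]='e', prepend. Next row=LF[12]=3
  step 4: row=3, L[3]='g', prepend. Next row=LF[3]=15
  step 5: row=15, L[15]='g', prepend. Next row=LF[15]=17
  step 6: row=17, L[17]='g', prepend. Next row=LF[17]=18
  step 7: row=18, L[18]='f', prepend. Next row=LF[18]=11
  step 8: row=11, L[11]='f', prepend. Next row=LF[11]=10
  step 9: row=10, L[10]='e', prepend. Next row=LF[10]=2
  step 10: row=2, L[2]='g', prepend. Next row=LF[2]=14
  step 11: row=14, L[14]='e', prepend. Next row=LF[14]=5
  step 12: row=5, L[5]='f', prepend. Next row=LF[5]=7
  step 13: row=7, L[7]='f', prepend. Next row=LF[7]=9
  step 14: row=9, L[9]='e', prepend. Next row=LF[9]=1
  step 15: row=1, L[1]='g', prepend. Next row=LF[1]=13
  step 16: row=13, L[13]='e', prepend. Next row=LF[13]=4
  step 17: row=4, L[4]='f', prepend. Next row=LF[4]=6
  step 18: row=6, L[6]='f', prepend. Next row=LF[6]=8
  step 19: row=8, L[8]='g', prepend. Next row=LF[8]=16
Reversed output: gffegeffegeffgggeg$

Answer: gffegeffegeffgggeg$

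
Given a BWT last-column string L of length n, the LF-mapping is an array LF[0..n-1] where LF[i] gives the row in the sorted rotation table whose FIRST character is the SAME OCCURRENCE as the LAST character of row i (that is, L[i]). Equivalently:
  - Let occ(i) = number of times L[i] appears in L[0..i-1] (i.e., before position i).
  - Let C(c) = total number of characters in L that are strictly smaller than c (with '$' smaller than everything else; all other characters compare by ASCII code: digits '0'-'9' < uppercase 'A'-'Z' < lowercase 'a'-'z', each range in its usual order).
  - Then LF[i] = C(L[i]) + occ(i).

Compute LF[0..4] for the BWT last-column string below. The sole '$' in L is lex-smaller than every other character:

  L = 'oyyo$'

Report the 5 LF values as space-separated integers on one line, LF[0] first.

Char counts: '$':1, 'o':2, 'y':2
C (first-col start): C('$')=0, C('o')=1, C('y')=3
L[0]='o': occ=0, LF[0]=C('o')+0=1+0=1
L[1]='y': occ=0, LF[1]=C('y')+0=3+0=3
L[2]='y': occ=1, LF[2]=C('y')+1=3+1=4
L[3]='o': occ=1, LF[3]=C('o')+1=1+1=2
L[4]='$': occ=0, LF[4]=C('$')+0=0+0=0

Answer: 1 3 4 2 0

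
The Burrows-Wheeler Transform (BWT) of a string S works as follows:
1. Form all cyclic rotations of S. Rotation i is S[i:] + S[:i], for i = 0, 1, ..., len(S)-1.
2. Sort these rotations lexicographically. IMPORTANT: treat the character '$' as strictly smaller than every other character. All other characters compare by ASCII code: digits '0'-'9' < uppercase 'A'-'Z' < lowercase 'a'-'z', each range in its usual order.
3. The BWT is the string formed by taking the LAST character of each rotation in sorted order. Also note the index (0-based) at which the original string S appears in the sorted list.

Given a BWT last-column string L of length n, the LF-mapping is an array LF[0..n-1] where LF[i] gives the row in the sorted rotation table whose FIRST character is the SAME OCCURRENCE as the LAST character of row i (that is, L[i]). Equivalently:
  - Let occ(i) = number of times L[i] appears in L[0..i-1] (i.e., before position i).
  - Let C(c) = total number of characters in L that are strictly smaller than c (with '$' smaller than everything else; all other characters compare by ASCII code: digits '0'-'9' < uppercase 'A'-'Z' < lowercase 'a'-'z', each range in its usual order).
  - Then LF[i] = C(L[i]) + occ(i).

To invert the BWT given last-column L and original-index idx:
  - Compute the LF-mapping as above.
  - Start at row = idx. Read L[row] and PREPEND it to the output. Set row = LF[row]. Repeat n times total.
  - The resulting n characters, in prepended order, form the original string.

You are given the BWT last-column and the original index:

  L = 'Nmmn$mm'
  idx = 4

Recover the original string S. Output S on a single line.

Answer: mmnmmN$

Derivation:
LF mapping: 1 2 3 6 0 4 5
Walk LF starting at row 4, prepending L[row]:
  step 1: row=4, L[4]='$', prepend. Next row=LF[4]=0
  step 2: row=0, L[0]='N', prepend. Next row=LF[0]=1
  step 3: row=1, L[1]='m', prepend. Next row=LF[1]=2
  step 4: row=2, L[2]='m', prepend. Next row=LF[2]=3
  step 5: row=3, L[3]='n', prepend. Next row=LF[3]=6
  step 6: row=6, L[6]='m', prepend. Next row=LF[6]=5
  step 7: row=5, L[5]='m', prepend. Next row=LF[5]=4
Reversed output: mmnmmN$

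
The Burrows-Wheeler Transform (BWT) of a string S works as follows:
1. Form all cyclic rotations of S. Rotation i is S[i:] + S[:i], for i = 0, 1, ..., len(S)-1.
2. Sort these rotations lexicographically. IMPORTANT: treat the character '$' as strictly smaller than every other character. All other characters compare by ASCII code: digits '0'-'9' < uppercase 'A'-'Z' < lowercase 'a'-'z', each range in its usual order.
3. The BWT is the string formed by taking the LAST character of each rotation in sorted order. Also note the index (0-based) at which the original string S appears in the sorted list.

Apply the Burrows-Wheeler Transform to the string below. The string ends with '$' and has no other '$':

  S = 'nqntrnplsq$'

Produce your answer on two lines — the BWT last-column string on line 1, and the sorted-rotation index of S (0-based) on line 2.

All 11 rotations (rotation i = S[i:]+S[:i]):
  rot[0] = nqntrnplsq$
  rot[1] = qntrnplsq$n
  rot[2] = ntrnplsq$nq
  rot[3] = trnplsq$nqn
  rot[4] = rnplsq$nqnt
  rot[5] = nplsq$nqntr
  rot[6] = plsq$nqntrn
  rot[7] = lsq$nqntrnp
  rot[8] = sq$nqntrnpl
  rot[9] = q$nqntrnpls
  rot[10] = $nqntrnplsq
Sorted (with $ < everything):
  sorted[0] = $nqntrnplsq  (last char: 'q')
  sorted[1] = lsq$nqntrnp  (last char: 'p')
  sorted[2] = nplsq$nqntr  (last char: 'r')
  sorted[3] = nqntrnplsq$  (last char: '$')
  sorted[4] = ntrnplsq$nq  (last char: 'q')
  sorted[5] = plsq$nqntrn  (last char: 'n')
  sorted[6] = q$nqntrnpls  (last char: 's')
  sorted[7] = qntrnplsq$n  (last char: 'n')
  sorted[8] = rnplsq$nqnt  (last char: 't')
  sorted[9] = sq$nqntrnpl  (last char: 'l')
  sorted[10] = trnplsq$nqn  (last char: 'n')
Last column: qpr$qnsntln
Original string S is at sorted index 3

Answer: qpr$qnsntln
3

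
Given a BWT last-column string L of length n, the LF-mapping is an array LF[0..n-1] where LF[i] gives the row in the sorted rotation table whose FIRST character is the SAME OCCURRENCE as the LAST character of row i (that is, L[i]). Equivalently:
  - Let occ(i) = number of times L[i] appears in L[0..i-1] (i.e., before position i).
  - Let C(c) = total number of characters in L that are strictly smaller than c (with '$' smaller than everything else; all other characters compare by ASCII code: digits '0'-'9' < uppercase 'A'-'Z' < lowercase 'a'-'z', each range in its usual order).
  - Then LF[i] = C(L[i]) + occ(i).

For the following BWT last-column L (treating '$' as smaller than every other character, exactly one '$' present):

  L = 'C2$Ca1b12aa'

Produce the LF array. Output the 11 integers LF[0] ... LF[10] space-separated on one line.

Answer: 5 3 0 6 7 1 10 2 4 8 9

Derivation:
Char counts: '$':1, '1':2, '2':2, 'C':2, 'a':3, 'b':1
C (first-col start): C('$')=0, C('1')=1, C('2')=3, C('C')=5, C('a')=7, C('b')=10
L[0]='C': occ=0, LF[0]=C('C')+0=5+0=5
L[1]='2': occ=0, LF[1]=C('2')+0=3+0=3
L[2]='$': occ=0, LF[2]=C('$')+0=0+0=0
L[3]='C': occ=1, LF[3]=C('C')+1=5+1=6
L[4]='a': occ=0, LF[4]=C('a')+0=7+0=7
L[5]='1': occ=0, LF[5]=C('1')+0=1+0=1
L[6]='b': occ=0, LF[6]=C('b')+0=10+0=10
L[7]='1': occ=1, LF[7]=C('1')+1=1+1=2
L[8]='2': occ=1, LF[8]=C('2')+1=3+1=4
L[9]='a': occ=1, LF[9]=C('a')+1=7+1=8
L[10]='a': occ=2, LF[10]=C('a')+2=7+2=9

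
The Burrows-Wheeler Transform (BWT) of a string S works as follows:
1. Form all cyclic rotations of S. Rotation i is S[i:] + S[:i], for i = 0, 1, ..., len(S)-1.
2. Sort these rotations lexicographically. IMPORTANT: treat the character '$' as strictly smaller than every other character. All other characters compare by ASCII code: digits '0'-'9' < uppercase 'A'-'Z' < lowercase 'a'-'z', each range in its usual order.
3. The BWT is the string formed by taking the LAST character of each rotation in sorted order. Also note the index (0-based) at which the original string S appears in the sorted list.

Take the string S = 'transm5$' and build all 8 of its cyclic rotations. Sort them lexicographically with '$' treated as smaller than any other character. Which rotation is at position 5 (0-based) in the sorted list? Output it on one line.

All 8 rotations (rotation i = S[i:]+S[:i]):
  rot[0] = transm5$
  rot[1] = ransm5$t
  rot[2] = ansm5$tr
  rot[3] = nsm5$tra
  rot[4] = sm5$tran
  rot[5] = m5$trans
  rot[6] = 5$transm
  rot[7] = $transm5
Sorted (with $ < everything):
  sorted[0] = $transm5
  sorted[1] = 5$transm
  sorted[2] = ansm5$tr
  sorted[3] = m5$trans
  sorted[4] = nsm5$tra
  sorted[5] = ransm5$t
  sorted[6] = sm5$tran
  sorted[7] = transm5$
sorted[5] = ransm5$t

Answer: ransm5$t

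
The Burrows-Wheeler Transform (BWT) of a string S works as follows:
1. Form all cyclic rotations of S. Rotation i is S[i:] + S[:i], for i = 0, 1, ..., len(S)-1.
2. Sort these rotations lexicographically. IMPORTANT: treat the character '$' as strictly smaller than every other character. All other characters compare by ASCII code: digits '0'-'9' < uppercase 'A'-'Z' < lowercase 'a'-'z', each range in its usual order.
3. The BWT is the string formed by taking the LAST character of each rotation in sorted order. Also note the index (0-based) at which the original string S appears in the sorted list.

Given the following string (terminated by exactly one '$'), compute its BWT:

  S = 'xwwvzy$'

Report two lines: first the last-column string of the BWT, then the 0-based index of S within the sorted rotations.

All 7 rotations (rotation i = S[i:]+S[:i]):
  rot[0] = xwwvzy$
  rot[1] = wwvzy$x
  rot[2] = wvzy$xw
  rot[3] = vzy$xww
  rot[4] = zy$xwwv
  rot[5] = y$xwwvz
  rot[6] = $xwwvzy
Sorted (with $ < everything):
  sorted[0] = $xwwvzy  (last char: 'y')
  sorted[1] = vzy$xww  (last char: 'w')
  sorted[2] = wvzy$xw  (last char: 'w')
  sorted[3] = wwvzy$x  (last char: 'x')
  sorted[4] = xwwvzy$  (last char: '$')
  sorted[5] = y$xwwvz  (last char: 'z')
  sorted[6] = zy$xwwv  (last char: 'v')
Last column: ywwx$zv
Original string S is at sorted index 4

Answer: ywwx$zv
4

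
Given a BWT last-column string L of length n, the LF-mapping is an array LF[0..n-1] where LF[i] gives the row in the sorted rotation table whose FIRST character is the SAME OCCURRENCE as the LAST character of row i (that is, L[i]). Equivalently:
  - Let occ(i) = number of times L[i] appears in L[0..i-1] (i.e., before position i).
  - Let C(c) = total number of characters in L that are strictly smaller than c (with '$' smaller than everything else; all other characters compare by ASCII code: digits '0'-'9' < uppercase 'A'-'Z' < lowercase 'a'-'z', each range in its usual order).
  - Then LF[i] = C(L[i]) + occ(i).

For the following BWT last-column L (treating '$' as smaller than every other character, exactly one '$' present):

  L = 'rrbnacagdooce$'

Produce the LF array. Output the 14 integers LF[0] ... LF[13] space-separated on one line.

Char counts: '$':1, 'a':2, 'b':1, 'c':2, 'd':1, 'e':1, 'g':1, 'n':1, 'o':2, 'r':2
C (first-col start): C('$')=0, C('a')=1, C('b')=3, C('c')=4, C('d')=6, C('e')=7, C('g')=8, C('n')=9, C('o')=10, C('r')=12
L[0]='r': occ=0, LF[0]=C('r')+0=12+0=12
L[1]='r': occ=1, LF[1]=C('r')+1=12+1=13
L[2]='b': occ=0, LF[2]=C('b')+0=3+0=3
L[3]='n': occ=0, LF[3]=C('n')+0=9+0=9
L[4]='a': occ=0, LF[4]=C('a')+0=1+0=1
L[5]='c': occ=0, LF[5]=C('c')+0=4+0=4
L[6]='a': occ=1, LF[6]=C('a')+1=1+1=2
L[7]='g': occ=0, LF[7]=C('g')+0=8+0=8
L[8]='d': occ=0, LF[8]=C('d')+0=6+0=6
L[9]='o': occ=0, LF[9]=C('o')+0=10+0=10
L[10]='o': occ=1, LF[10]=C('o')+1=10+1=11
L[11]='c': occ=1, LF[11]=C('c')+1=4+1=5
L[12]='e': occ=0, LF[12]=C('e')+0=7+0=7
L[13]='$': occ=0, LF[13]=C('$')+0=0+0=0

Answer: 12 13 3 9 1 4 2 8 6 10 11 5 7 0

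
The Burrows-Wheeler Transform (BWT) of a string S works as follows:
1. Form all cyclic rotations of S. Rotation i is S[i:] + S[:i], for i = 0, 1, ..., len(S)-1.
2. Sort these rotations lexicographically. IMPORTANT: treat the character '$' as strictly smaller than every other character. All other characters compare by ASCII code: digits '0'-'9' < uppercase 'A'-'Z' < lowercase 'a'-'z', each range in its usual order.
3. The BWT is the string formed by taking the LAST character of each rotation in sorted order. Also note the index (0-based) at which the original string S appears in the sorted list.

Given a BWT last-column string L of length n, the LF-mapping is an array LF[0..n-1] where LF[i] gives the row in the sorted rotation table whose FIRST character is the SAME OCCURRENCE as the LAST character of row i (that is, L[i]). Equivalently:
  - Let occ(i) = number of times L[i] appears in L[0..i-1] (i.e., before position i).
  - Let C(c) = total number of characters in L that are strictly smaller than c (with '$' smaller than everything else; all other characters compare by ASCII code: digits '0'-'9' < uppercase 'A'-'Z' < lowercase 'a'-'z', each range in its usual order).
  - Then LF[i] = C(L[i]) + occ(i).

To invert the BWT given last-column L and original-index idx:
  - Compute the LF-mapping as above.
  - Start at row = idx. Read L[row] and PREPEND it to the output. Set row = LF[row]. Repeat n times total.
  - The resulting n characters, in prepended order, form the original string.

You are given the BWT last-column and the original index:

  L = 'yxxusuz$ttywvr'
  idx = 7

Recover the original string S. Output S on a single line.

LF mapping: 11 9 10 5 2 6 13 0 3 4 12 8 7 1
Walk LF starting at row 7, prepending L[row]:
  step 1: row=7, L[7]='$', prepend. Next row=LF[7]=0
  step 2: row=0, L[0]='y', prepend. Next row=LF[0]=11
  step 3: row=11, L[11]='w', prepend. Next row=LF[11]=8
  step 4: row=8, L[8]='t', prepend. Next row=LF[8]=3
  step 5: row=3, L[3]='u', prepend. Next row=LF[3]=5
  step 6: row=5, L[5]='u', prepend. Next row=LF[5]=6
  step 7: row=6, L[6]='z', prepend. Next row=LF[6]=13
  step 8: row=13, L[13]='r', prepend. Next row=LF[13]=1
  step 9: row=1, L[1]='x', prepend. Next row=LF[1]=9
  step 10: row=9, L[9]='t', prepend. Next row=LF[9]=4
  step 11: row=4, L[4]='s', prepend. Next row=LF[4]=2
  step 12: row=2, L[2]='x', prepend. Next row=LF[2]=10
  step 13: row=10, L[10]='y', prepend. Next row=LF[10]=12
  step 14: row=12, L[12]='v', prepend. Next row=LF[12]=7
Reversed output: vyxstxrzuutwy$

Answer: vyxstxrzuutwy$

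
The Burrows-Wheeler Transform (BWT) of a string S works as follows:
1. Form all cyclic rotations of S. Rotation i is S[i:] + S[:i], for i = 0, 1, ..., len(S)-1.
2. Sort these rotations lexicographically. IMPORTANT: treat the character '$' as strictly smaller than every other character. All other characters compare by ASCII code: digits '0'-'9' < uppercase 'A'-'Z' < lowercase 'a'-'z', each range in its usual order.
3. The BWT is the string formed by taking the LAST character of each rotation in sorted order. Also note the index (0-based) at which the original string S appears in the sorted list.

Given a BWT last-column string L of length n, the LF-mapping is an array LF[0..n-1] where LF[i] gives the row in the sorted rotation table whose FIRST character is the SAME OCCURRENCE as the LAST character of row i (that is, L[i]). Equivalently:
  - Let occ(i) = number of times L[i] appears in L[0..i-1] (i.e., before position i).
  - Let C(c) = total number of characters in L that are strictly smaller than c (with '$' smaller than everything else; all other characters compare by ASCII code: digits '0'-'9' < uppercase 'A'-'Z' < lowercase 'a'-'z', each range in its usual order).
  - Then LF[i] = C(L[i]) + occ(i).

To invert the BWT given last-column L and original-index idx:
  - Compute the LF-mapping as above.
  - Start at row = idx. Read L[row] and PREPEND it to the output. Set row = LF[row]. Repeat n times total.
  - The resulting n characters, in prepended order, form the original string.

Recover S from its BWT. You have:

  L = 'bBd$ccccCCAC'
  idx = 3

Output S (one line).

LF mapping: 6 2 11 0 7 8 9 10 3 4 1 5
Walk LF starting at row 3, prepending L[row]:
  step 1: row=3, L[3]='$', prepend. Next row=LF[3]=0
  step 2: row=0, L[0]='b', prepend. Next row=LF[0]=6
  step 3: row=6, L[6]='c', prepend. Next row=LF[6]=9
  step 4: row=9, L[9]='C', prepend. Next row=LF[9]=4
  step 5: row=4, L[4]='c', prepend. Next row=LF[4]=7
  step 6: row=7, L[7]='c', prepend. Next row=LF[7]=10
  step 7: row=10, L[10]='A', prepend. Next row=LF[10]=1
  step 8: row=1, L[1]='B', prepend. Next row=LF[1]=2
  step 9: row=2, L[2]='d', prepend. Next row=LF[2]=11
  step 10: row=11, L[11]='C', prepend. Next row=LF[11]=5
  step 11: row=5, L[5]='c', prepend. Next row=LF[5]=8
  step 12: row=8, L[8]='C', prepend. Next row=LF[8]=3
Reversed output: CcCdBAccCcb$

Answer: CcCdBAccCcb$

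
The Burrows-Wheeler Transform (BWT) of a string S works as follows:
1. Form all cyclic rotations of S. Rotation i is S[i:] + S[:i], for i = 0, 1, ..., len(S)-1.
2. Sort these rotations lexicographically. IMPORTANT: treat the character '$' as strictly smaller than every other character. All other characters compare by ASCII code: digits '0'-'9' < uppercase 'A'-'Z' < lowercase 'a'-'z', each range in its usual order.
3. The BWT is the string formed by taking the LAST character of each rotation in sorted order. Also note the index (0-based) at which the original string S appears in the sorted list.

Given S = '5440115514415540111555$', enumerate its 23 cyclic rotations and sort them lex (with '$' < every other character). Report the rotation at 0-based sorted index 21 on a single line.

Answer: 5540111555$544011551441

Derivation:
All 23 rotations (rotation i = S[i:]+S[:i]):
  rot[0] = 5440115514415540111555$
  rot[1] = 440115514415540111555$5
  rot[2] = 40115514415540111555$54
  rot[3] = 0115514415540111555$544
  rot[4] = 115514415540111555$5440
  rot[5] = 15514415540111555$54401
  rot[6] = 5514415540111555$544011
  rot[7] = 514415540111555$5440115
  rot[8] = 14415540111555$54401155
  rot[9] = 4415540111555$544011551
  rot[10] = 415540111555$5440115514
  rot[11] = 15540111555$54401155144
  rot[12] = 5540111555$544011551441
  rot[13] = 540111555$5440115514415
  rot[14] = 40111555$54401155144155
  rot[15] = 0111555$544011551441554
  rot[16] = 111555$5440115514415540
  rot[17] = 11555$54401155144155401
  rot[18] = 1555$544011551441554011
  rot[19] = 555$5440115514415540111
  rot[20] = 55$54401155144155401115
  rot[21] = 5$544011551441554011155
  rot[22] = $5440115514415540111555
Sorted (with $ < everything):
  sorted[0] = $5440115514415540111555
  sorted[1] = 0111555$544011551441554
  sorted[2] = 0115514415540111555$544
  sorted[3] = 111555$5440115514415540
  sorted[4] = 115514415540111555$5440
  sorted[5] = 11555$54401155144155401
  sorted[6] = 14415540111555$54401155
  sorted[7] = 15514415540111555$54401
  sorted[8] = 15540111555$54401155144
  sorted[9] = 1555$544011551441554011
  sorted[10] = 40111555$54401155144155
  sorted[11] = 40115514415540111555$54
  sorted[12] = 415540111555$5440115514
  sorted[13] = 440115514415540111555$5
  sorted[14] = 4415540111555$544011551
  sorted[15] = 5$544011551441554011155
  sorted[16] = 514415540111555$5440115
  sorted[17] = 540111555$5440115514415
  sorted[18] = 5440115514415540111555$
  sorted[19] = 55$54401155144155401115
  sorted[20] = 5514415540111555$544011
  sorted[21] = 5540111555$544011551441
  sorted[22] = 555$5440115514415540111
sorted[21] = 5540111555$544011551441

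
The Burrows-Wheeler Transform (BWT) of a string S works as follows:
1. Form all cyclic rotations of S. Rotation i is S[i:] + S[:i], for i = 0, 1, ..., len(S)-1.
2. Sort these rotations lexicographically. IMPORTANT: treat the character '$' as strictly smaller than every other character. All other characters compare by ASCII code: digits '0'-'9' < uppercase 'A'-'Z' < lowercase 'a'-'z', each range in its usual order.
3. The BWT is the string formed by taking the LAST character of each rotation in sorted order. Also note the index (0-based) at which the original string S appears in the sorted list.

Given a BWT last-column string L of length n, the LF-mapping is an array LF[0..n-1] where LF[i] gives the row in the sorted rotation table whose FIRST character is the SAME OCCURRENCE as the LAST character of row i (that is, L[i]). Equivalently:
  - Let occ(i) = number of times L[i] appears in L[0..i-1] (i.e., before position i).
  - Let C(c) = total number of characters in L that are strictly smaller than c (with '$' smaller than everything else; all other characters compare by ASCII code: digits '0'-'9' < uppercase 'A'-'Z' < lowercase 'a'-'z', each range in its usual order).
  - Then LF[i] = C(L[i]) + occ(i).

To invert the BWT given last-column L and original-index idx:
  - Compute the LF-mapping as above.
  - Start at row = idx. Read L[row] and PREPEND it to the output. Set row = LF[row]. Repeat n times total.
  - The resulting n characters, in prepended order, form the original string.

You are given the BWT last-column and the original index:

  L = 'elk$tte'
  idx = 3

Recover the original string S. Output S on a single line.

Answer: kettle$

Derivation:
LF mapping: 1 4 3 0 5 6 2
Walk LF starting at row 3, prepending L[row]:
  step 1: row=3, L[3]='$', prepend. Next row=LF[3]=0
  step 2: row=0, L[0]='e', prepend. Next row=LF[0]=1
  step 3: row=1, L[1]='l', prepend. Next row=LF[1]=4
  step 4: row=4, L[4]='t', prepend. Next row=LF[4]=5
  step 5: row=5, L[5]='t', prepend. Next row=LF[5]=6
  step 6: row=6, L[6]='e', prepend. Next row=LF[6]=2
  step 7: row=2, L[2]='k', prepend. Next row=LF[2]=3
Reversed output: kettle$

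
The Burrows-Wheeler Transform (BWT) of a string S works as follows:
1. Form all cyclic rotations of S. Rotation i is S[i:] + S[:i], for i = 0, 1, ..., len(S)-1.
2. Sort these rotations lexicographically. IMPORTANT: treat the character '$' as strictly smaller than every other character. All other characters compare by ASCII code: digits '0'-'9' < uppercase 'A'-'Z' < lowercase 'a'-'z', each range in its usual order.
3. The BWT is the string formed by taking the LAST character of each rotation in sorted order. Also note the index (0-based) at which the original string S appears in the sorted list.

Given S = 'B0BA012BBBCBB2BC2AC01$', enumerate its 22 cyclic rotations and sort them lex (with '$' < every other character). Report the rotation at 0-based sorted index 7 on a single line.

All 22 rotations (rotation i = S[i:]+S[:i]):
  rot[0] = B0BA012BBBCBB2BC2AC01$
  rot[1] = 0BA012BBBCBB2BC2AC01$B
  rot[2] = BA012BBBCBB2BC2AC01$B0
  rot[3] = A012BBBCBB2BC2AC01$B0B
  rot[4] = 012BBBCBB2BC2AC01$B0BA
  rot[5] = 12BBBCBB2BC2AC01$B0BA0
  rot[6] = 2BBBCBB2BC2AC01$B0BA01
  rot[7] = BBBCBB2BC2AC01$B0BA012
  rot[8] = BBCBB2BC2AC01$B0BA012B
  rot[9] = BCBB2BC2AC01$B0BA012BB
  rot[10] = CBB2BC2AC01$B0BA012BBB
  rot[11] = BB2BC2AC01$B0BA012BBBC
  rot[12] = B2BC2AC01$B0BA012BBBCB
  rot[13] = 2BC2AC01$B0BA012BBBCBB
  rot[14] = BC2AC01$B0BA012BBBCBB2
  rot[15] = C2AC01$B0BA012BBBCBB2B
  rot[16] = 2AC01$B0BA012BBBCBB2BC
  rot[17] = AC01$B0BA012BBBCBB2BC2
  rot[18] = C01$B0BA012BBBCBB2BC2A
  rot[19] = 01$B0BA012BBBCBB2BC2AC
  rot[20] = 1$B0BA012BBBCBB2BC2AC0
  rot[21] = $B0BA012BBBCBB2BC2AC01
Sorted (with $ < everything):
  sorted[0] = $B0BA012BBBCBB2BC2AC01
  sorted[1] = 01$B0BA012BBBCBB2BC2AC
  sorted[2] = 012BBBCBB2BC2AC01$B0BA
  sorted[3] = 0BA012BBBCBB2BC2AC01$B
  sorted[4] = 1$B0BA012BBBCBB2BC2AC0
  sorted[5] = 12BBBCBB2BC2AC01$B0BA0
  sorted[6] = 2AC01$B0BA012BBBCBB2BC
  sorted[7] = 2BBBCBB2BC2AC01$B0BA01
  sorted[8] = 2BC2AC01$B0BA012BBBCBB
  sorted[9] = A012BBBCBB2BC2AC01$B0B
  sorted[10] = AC01$B0BA012BBBCBB2BC2
  sorted[11] = B0BA012BBBCBB2BC2AC01$
  sorted[12] = B2BC2AC01$B0BA012BBBCB
  sorted[13] = BA012BBBCBB2BC2AC01$B0
  sorted[14] = BB2BC2AC01$B0BA012BBBC
  sorted[15] = BBBCBB2BC2AC01$B0BA012
  sorted[16] = BBCBB2BC2AC01$B0BA012B
  sorted[17] = BC2AC01$B0BA012BBBCBB2
  sorted[18] = BCBB2BC2AC01$B0BA012BB
  sorted[19] = C01$B0BA012BBBCBB2BC2A
  sorted[20] = C2AC01$B0BA012BBBCBB2B
  sorted[21] = CBB2BC2AC01$B0BA012BBB
sorted[7] = 2BBBCBB2BC2AC01$B0BA01

Answer: 2BBBCBB2BC2AC01$B0BA01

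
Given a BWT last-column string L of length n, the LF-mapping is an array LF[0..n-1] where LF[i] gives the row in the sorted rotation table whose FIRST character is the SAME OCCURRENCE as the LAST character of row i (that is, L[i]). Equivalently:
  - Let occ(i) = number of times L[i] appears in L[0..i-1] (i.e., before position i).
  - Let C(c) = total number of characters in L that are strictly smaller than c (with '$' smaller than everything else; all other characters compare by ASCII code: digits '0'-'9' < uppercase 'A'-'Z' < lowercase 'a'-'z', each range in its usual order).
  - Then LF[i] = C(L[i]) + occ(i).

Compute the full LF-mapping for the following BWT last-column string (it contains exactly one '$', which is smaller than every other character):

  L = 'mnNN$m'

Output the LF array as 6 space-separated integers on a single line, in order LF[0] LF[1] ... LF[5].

Answer: 3 5 1 2 0 4

Derivation:
Char counts: '$':1, 'N':2, 'm':2, 'n':1
C (first-col start): C('$')=0, C('N')=1, C('m')=3, C('n')=5
L[0]='m': occ=0, LF[0]=C('m')+0=3+0=3
L[1]='n': occ=0, LF[1]=C('n')+0=5+0=5
L[2]='N': occ=0, LF[2]=C('N')+0=1+0=1
L[3]='N': occ=1, LF[3]=C('N')+1=1+1=2
L[4]='$': occ=0, LF[4]=C('$')+0=0+0=0
L[5]='m': occ=1, LF[5]=C('m')+1=3+1=4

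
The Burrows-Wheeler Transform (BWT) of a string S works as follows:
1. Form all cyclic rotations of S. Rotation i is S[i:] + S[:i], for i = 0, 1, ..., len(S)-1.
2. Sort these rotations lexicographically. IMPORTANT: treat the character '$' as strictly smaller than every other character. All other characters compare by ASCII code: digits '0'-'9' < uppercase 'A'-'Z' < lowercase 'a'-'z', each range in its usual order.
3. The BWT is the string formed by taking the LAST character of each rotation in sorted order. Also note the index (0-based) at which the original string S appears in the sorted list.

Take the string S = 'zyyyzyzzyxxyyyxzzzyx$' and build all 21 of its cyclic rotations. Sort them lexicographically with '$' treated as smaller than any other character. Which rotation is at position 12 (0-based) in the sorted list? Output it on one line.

Answer: yzyzzyxxyyyxzzzyx$zyy

Derivation:
All 21 rotations (rotation i = S[i:]+S[:i]):
  rot[0] = zyyyzyzzyxxyyyxzzzyx$
  rot[1] = yyyzyzzyxxyyyxzzzyx$z
  rot[2] = yyzyzzyxxyyyxzzzyx$zy
  rot[3] = yzyzzyxxyyyxzzzyx$zyy
  rot[4] = zyzzyxxyyyxzzzyx$zyyy
  rot[5] = yzzyxxyyyxzzzyx$zyyyz
  rot[6] = zzyxxyyyxzzzyx$zyyyzy
  rot[7] = zyxxyyyxzzzyx$zyyyzyz
  rot[8] = yxxyyyxzzzyx$zyyyzyzz
  rot[9] = xxyyyxzzzyx$zyyyzyzzy
  rot[10] = xyyyxzzzyx$zyyyzyzzyx
  rot[11] = yyyxzzzyx$zyyyzyzzyxx
  rot[12] = yyxzzzyx$zyyyzyzzyxxy
  rot[13] = yxzzzyx$zyyyzyzzyxxyy
  rot[14] = xzzzyx$zyyyzyzzyxxyyy
  rot[15] = zzzyx$zyyyzyzzyxxyyyx
  rot[16] = zzyx$zyyyzyzzyxxyyyxz
  rot[17] = zyx$zyyyzyzzyxxyyyxzz
  rot[18] = yx$zyyyzyzzyxxyyyxzzz
  rot[19] = x$zyyyzyzzyxxyyyxzzzy
  rot[20] = $zyyyzyzzyxxyyyxzzzyx
Sorted (with $ < everything):
  sorted[0] = $zyyyzyzzyxxyyyxzzzyx
  sorted[1] = x$zyyyzyzzyxxyyyxzzzy
  sorted[2] = xxyyyxzzzyx$zyyyzyzzy
  sorted[3] = xyyyxzzzyx$zyyyzyzzyx
  sorted[4] = xzzzyx$zyyyzyzzyxxyyy
  sorted[5] = yx$zyyyzyzzyxxyyyxzzz
  sorted[6] = yxxyyyxzzzyx$zyyyzyzz
  sorted[7] = yxzzzyx$zyyyzyzzyxxyy
  sorted[8] = yyxzzzyx$zyyyzyzzyxxy
  sorted[9] = yyyxzzzyx$zyyyzyzzyxx
  sorted[10] = yyyzyzzyxxyyyxzzzyx$z
  sorted[11] = yyzyzzyxxyyyxzzzyx$zy
  sorted[12] = yzyzzyxxyyyxzzzyx$zyy
  sorted[13] = yzzyxxyyyxzzzyx$zyyyz
  sorted[14] = zyx$zyyyzyzzyxxyyyxzz
  sorted[15] = zyxxyyyxzzzyx$zyyyzyz
  sorted[16] = zyyyzyzzyxxyyyxzzzyx$
  sorted[17] = zyzzyxxyyyxzzzyx$zyyy
  sorted[18] = zzyx$zyyyzyzzyxxyyyxz
  sorted[19] = zzyxxyyyxzzzyx$zyyyzy
  sorted[20] = zzzyx$zyyyzyzzyxxyyyx
sorted[12] = yzyzzyxxyyyxzzzyx$zyy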